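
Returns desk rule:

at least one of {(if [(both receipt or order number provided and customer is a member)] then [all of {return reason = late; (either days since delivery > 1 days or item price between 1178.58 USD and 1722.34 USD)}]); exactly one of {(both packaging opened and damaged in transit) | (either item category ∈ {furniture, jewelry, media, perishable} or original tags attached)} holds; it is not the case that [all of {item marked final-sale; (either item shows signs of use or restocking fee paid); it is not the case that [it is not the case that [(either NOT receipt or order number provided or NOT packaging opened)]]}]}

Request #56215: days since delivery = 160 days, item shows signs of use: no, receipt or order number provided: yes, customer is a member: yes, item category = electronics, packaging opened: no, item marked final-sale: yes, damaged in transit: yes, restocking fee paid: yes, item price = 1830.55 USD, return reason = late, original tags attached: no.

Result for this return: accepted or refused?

Accepted

Atomic conditions:
  receipt or order number provided: yes → true
  customer is a member: yes → true
  return reason = late: late == late is true
  days since delivery > 1 days: 160 > 1 is true
  item price between 1178.58 USD and 1722.34 USD: 1830.55 in [1178.58, 1722.34] is false
  packaging opened: no → false
  damaged in transit: yes → true
  item category ∈ {furniture, jewelry, media, perishable}: electronics is not in the set → false
  original tags attached: no → false
  item marked final-sale: yes → true
  item shows signs of use: no → false
  restocking fee paid: yes → true
  NOT receipt or order number provided: yes → false
  NOT packaging opened: no → true
Combine:
[1.1] true AND true = true
[1.2.2] true OR false = true
[1.2] true AND true = true
[1] true → true = true
[2.1] false AND true = false
[2.2] false OR false = false
[2] exactly-one(false, false) = false
[3.1.2] false OR true = true
[3.1.3.1.1] false OR true = true
[3.1.3.1] NOT true = false
[3.1.3] NOT false = true
[3.1] true AND true AND true = true
[3] NOT true = false
[root] true OR false OR false = true
Overall: true → accepted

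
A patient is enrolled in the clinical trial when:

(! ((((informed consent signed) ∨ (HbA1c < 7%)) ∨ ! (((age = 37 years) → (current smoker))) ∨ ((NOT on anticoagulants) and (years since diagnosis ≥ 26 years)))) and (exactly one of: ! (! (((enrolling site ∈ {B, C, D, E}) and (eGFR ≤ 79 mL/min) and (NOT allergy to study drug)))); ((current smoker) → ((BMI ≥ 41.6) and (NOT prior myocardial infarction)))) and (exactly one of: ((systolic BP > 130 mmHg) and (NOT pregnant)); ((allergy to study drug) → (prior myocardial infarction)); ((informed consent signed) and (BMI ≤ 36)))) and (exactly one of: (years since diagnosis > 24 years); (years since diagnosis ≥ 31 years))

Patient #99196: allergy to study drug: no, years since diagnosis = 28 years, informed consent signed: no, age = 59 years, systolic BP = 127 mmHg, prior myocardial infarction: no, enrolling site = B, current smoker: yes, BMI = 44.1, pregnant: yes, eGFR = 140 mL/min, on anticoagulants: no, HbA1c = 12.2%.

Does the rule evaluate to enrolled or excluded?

Atomic conditions:
  informed consent signed: no → false
  HbA1c < 7%: 12.2 < 7 is false
  age = 37 years: 59 == 37 is false
  current smoker: yes → true
  NOT on anticoagulants: no → true
  years since diagnosis ≥ 26 years: 28 ≥ 26 is true
  enrolling site ∈ {B, C, D, E}: B is in the set → true
  eGFR ≤ 79 mL/min: 140 ≤ 79 is false
  NOT allergy to study drug: no → true
  BMI ≥ 41.6: 44.1 ≥ 41.6 is true
  NOT prior myocardial infarction: no → true
  systolic BP > 130 mmHg: 127 > 130 is false
  NOT pregnant: yes → false
  allergy to study drug: no → false
  prior myocardial infarction: no → false
  BMI ≤ 36: 44.1 ≤ 36 is false
  years since diagnosis > 24 years: 28 > 24 is true
  years since diagnosis ≥ 31 years: 28 ≥ 31 is false
Combine:
[1.1.1.1] false OR false = false
[1.1.1.2.1] false → true (antecedent false ⇒ implication holds) = true
[1.1.1.2] NOT true = false
[1.1.1.3] true AND true = true
[1.1.1] false OR false OR true = true
[1.1] NOT true = false
[1.2.1.1.1] true AND false AND true = false
[1.2.1.1] NOT false = true
[1.2.1] NOT true = false
[1.2.2.2] true AND true = true
[1.2.2] true → true = true
[1.2] exactly-one(false, true) = true
[1.3.1] false AND false = false
[1.3.2] false → false (antecedent false ⇒ implication holds) = true
[1.3.3] false AND false = false
[1.3] exactly-one(false, true, false) = true
[1] false AND true AND true = false
[2] exactly-one(true, false) = true
[root] false AND true = false
Overall: false → excluded

Excluded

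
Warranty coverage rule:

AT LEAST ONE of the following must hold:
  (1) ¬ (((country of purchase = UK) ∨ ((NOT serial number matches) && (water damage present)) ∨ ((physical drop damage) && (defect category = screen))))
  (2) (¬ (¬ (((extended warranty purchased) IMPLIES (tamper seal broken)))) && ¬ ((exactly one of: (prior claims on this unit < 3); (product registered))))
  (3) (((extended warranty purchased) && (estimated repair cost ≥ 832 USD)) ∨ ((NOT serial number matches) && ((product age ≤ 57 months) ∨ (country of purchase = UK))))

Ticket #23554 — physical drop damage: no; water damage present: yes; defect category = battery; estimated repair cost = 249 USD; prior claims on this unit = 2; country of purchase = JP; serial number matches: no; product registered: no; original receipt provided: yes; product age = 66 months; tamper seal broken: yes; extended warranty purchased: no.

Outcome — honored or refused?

Refused

Atomic conditions:
  country of purchase = UK: JP == UK is false
  NOT serial number matches: no → true
  water damage present: yes → true
  physical drop damage: no → false
  defect category = screen: battery == screen is false
  extended warranty purchased: no → false
  tamper seal broken: yes → true
  prior claims on this unit < 3: 2 < 3 is true
  product registered: no → false
  estimated repair cost ≥ 832 USD: 249 ≥ 832 is false
  product age ≤ 57 months: 66 ≤ 57 is false
Combine:
[1.1.2] true AND true = true
[1.1.3] false AND false = false
[1.1] false OR true OR false = true
[1] NOT true = false
[2.1.1.1] false → true (antecedent false ⇒ implication holds) = true
[2.1.1] NOT true = false
[2.1] NOT false = true
[2.2.1] exactly-one(true, false) = true
[2.2] NOT true = false
[2] true AND false = false
[3.1] false AND false = false
[3.2.2] false OR false = false
[3.2] true AND false = false
[3] false OR false = false
[root] false OR false OR false = false
Overall: false → refused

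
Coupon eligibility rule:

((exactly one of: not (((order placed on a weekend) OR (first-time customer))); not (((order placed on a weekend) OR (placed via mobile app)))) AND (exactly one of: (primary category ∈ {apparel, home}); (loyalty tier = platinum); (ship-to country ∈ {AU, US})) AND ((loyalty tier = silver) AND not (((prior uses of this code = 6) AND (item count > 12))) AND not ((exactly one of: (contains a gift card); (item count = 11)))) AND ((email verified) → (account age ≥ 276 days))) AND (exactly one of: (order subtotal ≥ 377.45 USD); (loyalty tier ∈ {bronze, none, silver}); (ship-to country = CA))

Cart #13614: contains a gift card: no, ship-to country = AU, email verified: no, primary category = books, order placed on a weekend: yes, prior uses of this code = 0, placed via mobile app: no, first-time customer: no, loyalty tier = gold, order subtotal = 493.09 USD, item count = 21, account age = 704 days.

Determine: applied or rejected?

Atomic conditions:
  order placed on a weekend: yes → true
  first-time customer: no → false
  placed via mobile app: no → false
  primary category ∈ {apparel, home}: books is not in the set → false
  loyalty tier = platinum: gold == platinum is false
  ship-to country ∈ {AU, US}: AU is in the set → true
  loyalty tier = silver: gold == silver is false
  prior uses of this code = 6: 0 == 6 is false
  item count > 12: 21 > 12 is true
  contains a gift card: no → false
  item count = 11: 21 == 11 is false
  email verified: no → false
  account age ≥ 276 days: 704 ≥ 276 is true
  order subtotal ≥ 377.45 USD: 493.09 ≥ 377.45 is true
  loyalty tier ∈ {bronze, none, silver}: gold is not in the set → false
  ship-to country = CA: AU == CA is false
Combine:
[1.1.1.1] true OR false = true
[1.1.1] NOT true = false
[1.1.2.1] true OR false = true
[1.1.2] NOT true = false
[1.1] exactly-one(false, false) = false
[1.2] exactly-one(false, false, true) = true
[1.3.2.1] false AND true = false
[1.3.2] NOT false = true
[1.3.3.1] exactly-one(false, false) = false
[1.3.3] NOT false = true
[1.3] false AND true AND true = false
[1.4] false → true (antecedent false ⇒ implication holds) = true
[1] false AND true AND false AND true = false
[2] exactly-one(true, false, false) = true
[root] false AND true = false
Overall: false → rejected

Rejected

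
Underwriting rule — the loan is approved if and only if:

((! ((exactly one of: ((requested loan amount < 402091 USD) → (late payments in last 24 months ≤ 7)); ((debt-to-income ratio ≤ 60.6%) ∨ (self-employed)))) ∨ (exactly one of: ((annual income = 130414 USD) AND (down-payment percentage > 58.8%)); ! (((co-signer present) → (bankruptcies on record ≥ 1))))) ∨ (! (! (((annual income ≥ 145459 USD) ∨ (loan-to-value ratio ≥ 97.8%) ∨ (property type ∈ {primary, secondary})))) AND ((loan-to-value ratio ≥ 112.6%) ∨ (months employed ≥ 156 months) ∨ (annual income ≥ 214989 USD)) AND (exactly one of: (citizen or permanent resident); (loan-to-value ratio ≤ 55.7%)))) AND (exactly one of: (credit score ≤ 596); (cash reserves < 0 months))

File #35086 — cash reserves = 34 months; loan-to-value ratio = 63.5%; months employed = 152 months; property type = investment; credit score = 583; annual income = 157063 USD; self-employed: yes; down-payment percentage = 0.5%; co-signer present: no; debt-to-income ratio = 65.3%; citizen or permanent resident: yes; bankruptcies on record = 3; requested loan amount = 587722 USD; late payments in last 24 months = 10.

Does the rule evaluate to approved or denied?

Atomic conditions:
  requested loan amount < 402091 USD: 587722 < 402091 is false
  late payments in last 24 months ≤ 7: 10 ≤ 7 is false
  debt-to-income ratio ≤ 60.6%: 65.3 ≤ 60.6 is false
  self-employed: yes → true
  annual income = 130414 USD: 157063 == 130414 is false
  down-payment percentage > 58.8%: 0.5 > 58.8 is false
  co-signer present: no → false
  bankruptcies on record ≥ 1: 3 ≥ 1 is true
  annual income ≥ 145459 USD: 157063 ≥ 145459 is true
  loan-to-value ratio ≥ 97.8%: 63.5 ≥ 97.8 is false
  property type ∈ {primary, secondary}: investment is not in the set → false
  loan-to-value ratio ≥ 112.6%: 63.5 ≥ 112.6 is false
  months employed ≥ 156 months: 152 ≥ 156 is false
  annual income ≥ 214989 USD: 157063 ≥ 214989 is false
  citizen or permanent resident: yes → true
  loan-to-value ratio ≤ 55.7%: 63.5 ≤ 55.7 is false
  credit score ≤ 596: 583 ≤ 596 is true
  cash reserves < 0 months: 34 < 0 is false
Combine:
[1.1.1.1.1] false → false (antecedent false ⇒ implication holds) = true
[1.1.1.1.2] false OR true = true
[1.1.1.1] exactly-one(true, true) = false
[1.1.1] NOT false = true
[1.1.2.1] false AND false = false
[1.1.2.2.1] false → true (antecedent false ⇒ implication holds) = true
[1.1.2.2] NOT true = false
[1.1.2] exactly-one(false, false) = false
[1.1] true OR false = true
[1.2.1.1.1] true OR false OR false = true
[1.2.1.1] NOT true = false
[1.2.1] NOT false = true
[1.2.2] false OR false OR false = false
[1.2.3] exactly-one(true, false) = true
[1.2] true AND false AND true = false
[1] true OR false = true
[2] exactly-one(true, false) = true
[root] true AND true = true
Overall: true → approved

Approved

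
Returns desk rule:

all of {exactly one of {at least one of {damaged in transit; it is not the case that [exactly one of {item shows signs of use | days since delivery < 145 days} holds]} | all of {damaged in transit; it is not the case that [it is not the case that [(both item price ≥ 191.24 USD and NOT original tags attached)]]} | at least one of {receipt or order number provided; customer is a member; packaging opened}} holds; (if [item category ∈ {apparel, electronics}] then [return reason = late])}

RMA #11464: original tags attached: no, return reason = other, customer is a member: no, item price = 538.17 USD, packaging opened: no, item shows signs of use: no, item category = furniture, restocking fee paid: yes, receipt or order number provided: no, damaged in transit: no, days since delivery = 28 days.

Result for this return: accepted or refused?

Refused

Atomic conditions:
  damaged in transit: no → false
  item shows signs of use: no → false
  days since delivery < 145 days: 28 < 145 is true
  item price ≥ 191.24 USD: 538.17 ≥ 191.24 is true
  NOT original tags attached: no → true
  receipt or order number provided: no → false
  customer is a member: no → false
  packaging opened: no → false
  item category ∈ {apparel, electronics}: furniture is not in the set → false
  return reason = late: other == late is false
Combine:
[1.1.2.1] exactly-one(false, true) = true
[1.1.2] NOT true = false
[1.1] false OR false = false
[1.2.2.1.1] true AND true = true
[1.2.2.1] NOT true = false
[1.2.2] NOT false = true
[1.2] false AND true = false
[1.3] false OR false OR false = false
[1] exactly-one(false, false, false) = false
[2] false → false (antecedent false ⇒ implication holds) = true
[root] false AND true = false
Overall: false → refused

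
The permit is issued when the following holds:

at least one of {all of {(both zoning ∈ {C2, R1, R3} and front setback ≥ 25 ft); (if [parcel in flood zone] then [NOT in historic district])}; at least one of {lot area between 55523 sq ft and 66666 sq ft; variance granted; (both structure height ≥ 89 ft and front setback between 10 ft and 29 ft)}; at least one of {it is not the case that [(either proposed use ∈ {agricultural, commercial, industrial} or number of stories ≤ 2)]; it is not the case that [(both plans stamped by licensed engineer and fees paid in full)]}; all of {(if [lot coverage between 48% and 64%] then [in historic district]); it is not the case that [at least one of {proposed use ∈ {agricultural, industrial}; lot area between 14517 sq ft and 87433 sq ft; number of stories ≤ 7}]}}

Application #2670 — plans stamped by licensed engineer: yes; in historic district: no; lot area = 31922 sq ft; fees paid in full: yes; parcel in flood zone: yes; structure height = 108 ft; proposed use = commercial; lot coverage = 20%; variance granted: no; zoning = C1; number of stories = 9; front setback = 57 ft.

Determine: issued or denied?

Atomic conditions:
  zoning ∈ {C2, R1, R3}: C1 is not in the set → false
  front setback ≥ 25 ft: 57 ≥ 25 is true
  parcel in flood zone: yes → true
  NOT in historic district: no → true
  lot area between 55523 sq ft and 66666 sq ft: 31922 in [55523, 66666] is false
  variance granted: no → false
  structure height ≥ 89 ft: 108 ≥ 89 is true
  front setback between 10 ft and 29 ft: 57 in [10, 29] is false
  proposed use ∈ {agricultural, commercial, industrial}: commercial is in the set → true
  number of stories ≤ 2: 9 ≤ 2 is false
  plans stamped by licensed engineer: yes → true
  fees paid in full: yes → true
  lot coverage between 48% and 64%: 20 in [48, 64] is false
  in historic district: no → false
  proposed use ∈ {agricultural, industrial}: commercial is not in the set → false
  lot area between 14517 sq ft and 87433 sq ft: 31922 in [14517, 87433] is true
  number of stories ≤ 7: 9 ≤ 7 is false
Combine:
[1.1] false AND true = false
[1.2] true → true = true
[1] false AND true = false
[2.3] true AND false = false
[2] false OR false OR false = false
[3.1.1] true OR false = true
[3.1] NOT true = false
[3.2.1] true AND true = true
[3.2] NOT true = false
[3] false OR false = false
[4.1] false → false (antecedent false ⇒ implication holds) = true
[4.2.1] false OR true OR false = true
[4.2] NOT true = false
[4] true AND false = false
[root] false OR false OR false OR false = false
Overall: false → denied

Denied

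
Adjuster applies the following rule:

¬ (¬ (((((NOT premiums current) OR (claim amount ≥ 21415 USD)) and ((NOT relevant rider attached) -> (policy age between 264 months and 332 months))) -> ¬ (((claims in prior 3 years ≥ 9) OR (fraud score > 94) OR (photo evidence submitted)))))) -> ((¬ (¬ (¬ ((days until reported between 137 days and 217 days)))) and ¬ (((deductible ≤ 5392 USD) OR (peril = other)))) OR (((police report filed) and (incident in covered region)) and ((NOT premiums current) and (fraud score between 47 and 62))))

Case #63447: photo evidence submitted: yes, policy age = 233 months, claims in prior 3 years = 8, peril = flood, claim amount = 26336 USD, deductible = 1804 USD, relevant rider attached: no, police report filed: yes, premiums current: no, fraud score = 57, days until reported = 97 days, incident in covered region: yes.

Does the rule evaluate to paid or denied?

Atomic conditions:
  NOT premiums current: no → true
  claim amount ≥ 21415 USD: 26336 ≥ 21415 is true
  NOT relevant rider attached: no → true
  policy age between 264 months and 332 months: 233 in [264, 332] is false
  claims in prior 3 years ≥ 9: 8 ≥ 9 is false
  fraud score > 94: 57 > 94 is false
  photo evidence submitted: yes → true
  days until reported between 137 days and 217 days: 97 in [137, 217] is false
  deductible ≤ 5392 USD: 1804 ≤ 5392 is true
  peril = other: flood == other is false
  police report filed: yes → true
  incident in covered region: yes → true
  fraud score between 47 and 62: 57 in [47, 62] is true
Combine:
[1.1.1.1.1] true OR true = true
[1.1.1.1.2] true → false = false
[1.1.1.1] true AND false = false
[1.1.1.2.1] false OR false OR true = true
[1.1.1.2] NOT true = false
[1.1.1] false → false (antecedent false ⇒ implication holds) = true
[1.1] NOT true = false
[1] NOT false = true
[2.1.1.1.1] NOT false = true
[2.1.1.1] NOT true = false
[2.1.1] NOT false = true
[2.1.2.1] true OR false = true
[2.1.2] NOT true = false
[2.1] true AND false = false
[2.2.1] true AND true = true
[2.2.2] true AND true = true
[2.2] true AND true = true
[2] false OR true = true
[root] true → true = true
Overall: true → paid

Paid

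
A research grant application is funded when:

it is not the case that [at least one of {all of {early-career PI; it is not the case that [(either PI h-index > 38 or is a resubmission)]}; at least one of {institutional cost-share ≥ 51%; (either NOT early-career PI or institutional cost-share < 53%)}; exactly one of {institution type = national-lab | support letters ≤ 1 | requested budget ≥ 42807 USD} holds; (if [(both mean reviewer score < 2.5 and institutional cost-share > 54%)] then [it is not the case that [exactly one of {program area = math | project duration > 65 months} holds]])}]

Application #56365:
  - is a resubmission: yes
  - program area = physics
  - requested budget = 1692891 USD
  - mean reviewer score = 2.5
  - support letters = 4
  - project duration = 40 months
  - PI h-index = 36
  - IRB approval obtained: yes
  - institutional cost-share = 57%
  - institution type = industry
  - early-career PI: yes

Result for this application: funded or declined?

Declined

Atomic conditions:
  early-career PI: yes → true
  PI h-index > 38: 36 > 38 is false
  is a resubmission: yes → true
  institutional cost-share ≥ 51%: 57 ≥ 51 is true
  NOT early-career PI: yes → false
  institutional cost-share < 53%: 57 < 53 is false
  institution type = national-lab: industry == national-lab is false
  support letters ≤ 1: 4 ≤ 1 is false
  requested budget ≥ 42807 USD: 1692891 ≥ 42807 is true
  mean reviewer score < 2.5: 2.5 < 2.5 is false
  institutional cost-share > 54%: 57 > 54 is true
  program area = math: physics == math is false
  project duration > 65 months: 40 > 65 is false
Combine:
[1.1.2.1] false OR true = true
[1.1.2] NOT true = false
[1.1] true AND false = false
[1.2.2] false OR false = false
[1.2] true OR false = true
[1.3] exactly-one(false, false, true) = true
[1.4.1] false AND true = false
[1.4.2.1] exactly-one(false, false) = false
[1.4.2] NOT false = true
[1.4] false → true (antecedent false ⇒ implication holds) = true
[1] false OR true OR true OR true = true
[root] NOT true = false
Overall: false → declined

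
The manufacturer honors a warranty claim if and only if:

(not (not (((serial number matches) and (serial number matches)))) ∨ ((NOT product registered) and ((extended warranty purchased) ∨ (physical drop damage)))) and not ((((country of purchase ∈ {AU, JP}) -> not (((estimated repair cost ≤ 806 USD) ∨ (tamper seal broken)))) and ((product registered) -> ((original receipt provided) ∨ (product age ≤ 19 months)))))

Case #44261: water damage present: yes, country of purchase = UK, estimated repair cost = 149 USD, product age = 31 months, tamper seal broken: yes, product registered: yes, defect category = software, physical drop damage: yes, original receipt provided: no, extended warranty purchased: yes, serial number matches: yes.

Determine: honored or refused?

Honored

Atomic conditions:
  serial number matches: yes → true
  NOT product registered: yes → false
  extended warranty purchased: yes → true
  physical drop damage: yes → true
  country of purchase ∈ {AU, JP}: UK is not in the set → false
  estimated repair cost ≤ 806 USD: 149 ≤ 806 is true
  tamper seal broken: yes → true
  product registered: yes → true
  original receipt provided: no → false
  product age ≤ 19 months: 31 ≤ 19 is false
Combine:
[1.1.1.1] true AND true = true
[1.1.1] NOT true = false
[1.1] NOT false = true
[1.2.2] true OR true = true
[1.2] false AND true = false
[1] true OR false = true
[2.1.1.2.1] true OR true = true
[2.1.1.2] NOT true = false
[2.1.1] false → false (antecedent false ⇒ implication holds) = true
[2.1.2.2] false OR false = false
[2.1.2] true → false = false
[2.1] true AND false = false
[2] NOT false = true
[root] true AND true = true
Overall: true → honored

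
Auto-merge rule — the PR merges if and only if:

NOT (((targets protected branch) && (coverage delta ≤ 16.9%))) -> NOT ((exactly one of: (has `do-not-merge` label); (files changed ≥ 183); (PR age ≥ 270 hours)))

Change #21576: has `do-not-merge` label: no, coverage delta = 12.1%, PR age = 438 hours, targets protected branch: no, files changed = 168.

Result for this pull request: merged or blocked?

Blocked

Atomic conditions:
  targets protected branch: no → false
  coverage delta ≤ 16.9%: 12.1 ≤ 16.9 is true
  has `do-not-merge` label: no → false
  files changed ≥ 183: 168 ≥ 183 is false
  PR age ≥ 270 hours: 438 ≥ 270 is true
Combine:
[1.1] false AND true = false
[1] NOT false = true
[2.1] exactly-one(false, false, true) = true
[2] NOT true = false
[root] true → false = false
Overall: false → blocked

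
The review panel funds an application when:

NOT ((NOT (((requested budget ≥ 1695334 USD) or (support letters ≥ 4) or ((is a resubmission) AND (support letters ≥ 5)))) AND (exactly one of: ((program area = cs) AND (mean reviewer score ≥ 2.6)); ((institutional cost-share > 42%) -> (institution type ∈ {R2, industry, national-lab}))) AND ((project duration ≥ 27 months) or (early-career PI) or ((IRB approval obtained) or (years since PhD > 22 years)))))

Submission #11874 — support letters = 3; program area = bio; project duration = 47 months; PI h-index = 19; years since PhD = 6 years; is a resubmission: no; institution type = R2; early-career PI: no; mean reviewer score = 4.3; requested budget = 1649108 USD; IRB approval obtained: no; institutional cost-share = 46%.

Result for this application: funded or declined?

Atomic conditions:
  requested budget ≥ 1695334 USD: 1649108 ≥ 1695334 is false
  support letters ≥ 4: 3 ≥ 4 is false
  is a resubmission: no → false
  support letters ≥ 5: 3 ≥ 5 is false
  program area = cs: bio == cs is false
  mean reviewer score ≥ 2.6: 4.3 ≥ 2.6 is true
  institutional cost-share > 42%: 46 > 42 is true
  institution type ∈ {R2, industry, national-lab}: R2 is in the set → true
  project duration ≥ 27 months: 47 ≥ 27 is true
  early-career PI: no → false
  IRB approval obtained: no → false
  years since PhD > 22 years: 6 > 22 is false
Combine:
[1.1.1.3] false AND false = false
[1.1.1] false OR false OR false = false
[1.1] NOT false = true
[1.2.1] false AND true = false
[1.2.2] true → true = true
[1.2] exactly-one(false, true) = true
[1.3.3] false OR false = false
[1.3] true OR false OR false = true
[1] true AND true AND true = true
[root] NOT true = false
Overall: false → declined

Declined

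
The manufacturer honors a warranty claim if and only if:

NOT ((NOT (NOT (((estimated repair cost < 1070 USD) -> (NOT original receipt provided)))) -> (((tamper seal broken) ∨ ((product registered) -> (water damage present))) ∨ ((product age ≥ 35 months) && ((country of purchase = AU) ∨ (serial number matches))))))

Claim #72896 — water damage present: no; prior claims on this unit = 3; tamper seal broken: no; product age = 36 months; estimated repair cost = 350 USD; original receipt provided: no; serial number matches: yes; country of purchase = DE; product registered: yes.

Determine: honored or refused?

Refused

Atomic conditions:
  estimated repair cost < 1070 USD: 350 < 1070 is true
  NOT original receipt provided: no → true
  tamper seal broken: no → false
  product registered: yes → true
  water damage present: no → false
  product age ≥ 35 months: 36 ≥ 35 is true
  country of purchase = AU: DE == AU is false
  serial number matches: yes → true
Combine:
[1.1.1.1] true → true = true
[1.1.1] NOT true = false
[1.1] NOT false = true
[1.2.1.2] true → false = false
[1.2.1] false OR false = false
[1.2.2.2] false OR true = true
[1.2.2] true AND true = true
[1.2] false OR true = true
[1] true → true = true
[root] NOT true = false
Overall: false → refused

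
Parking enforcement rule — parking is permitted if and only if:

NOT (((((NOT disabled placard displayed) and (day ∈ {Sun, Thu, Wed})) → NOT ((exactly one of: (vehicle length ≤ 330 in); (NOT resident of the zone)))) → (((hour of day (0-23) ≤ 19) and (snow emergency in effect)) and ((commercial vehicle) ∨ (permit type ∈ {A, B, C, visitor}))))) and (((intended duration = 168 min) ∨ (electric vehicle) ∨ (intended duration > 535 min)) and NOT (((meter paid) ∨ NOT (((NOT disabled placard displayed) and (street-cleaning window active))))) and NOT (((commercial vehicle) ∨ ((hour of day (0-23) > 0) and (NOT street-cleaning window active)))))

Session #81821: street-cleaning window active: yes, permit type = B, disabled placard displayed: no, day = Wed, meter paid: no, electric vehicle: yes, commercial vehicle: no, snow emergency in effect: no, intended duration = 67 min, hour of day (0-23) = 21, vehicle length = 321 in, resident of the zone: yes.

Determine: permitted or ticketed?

Atomic conditions:
  NOT disabled placard displayed: no → true
  day ∈ {Sun, Thu, Wed}: Wed is in the set → true
  vehicle length ≤ 330 in: 321 ≤ 330 is true
  NOT resident of the zone: yes → false
  hour of day (0-23) ≤ 19: 21 ≤ 19 is false
  snow emergency in effect: no → false
  commercial vehicle: no → false
  permit type ∈ {A, B, C, visitor}: B is in the set → true
  intended duration = 168 min: 67 == 168 is false
  electric vehicle: yes → true
  intended duration > 535 min: 67 > 535 is false
  meter paid: no → false
  street-cleaning window active: yes → true
  hour of day (0-23) > 0: 21 > 0 is true
  NOT street-cleaning window active: yes → false
Combine:
[1.1.1.1] true AND true = true
[1.1.1.2.1] exactly-one(true, false) = true
[1.1.1.2] NOT true = false
[1.1.1] true → false = false
[1.1.2.1] false AND false = false
[1.1.2.2] false OR true = true
[1.1.2] false AND true = false
[1.1] false → false (antecedent false ⇒ implication holds) = true
[1] NOT true = false
[2.1] false OR true OR false = true
[2.2.1.2.1] true AND true = true
[2.2.1.2] NOT true = false
[2.2.1] false OR false = false
[2.2] NOT false = true
[2.3.1.2] true AND false = false
[2.3.1] false OR false = false
[2.3] NOT false = true
[2] true AND true AND true = true
[root] false AND true = false
Overall: false → ticketed

Ticketed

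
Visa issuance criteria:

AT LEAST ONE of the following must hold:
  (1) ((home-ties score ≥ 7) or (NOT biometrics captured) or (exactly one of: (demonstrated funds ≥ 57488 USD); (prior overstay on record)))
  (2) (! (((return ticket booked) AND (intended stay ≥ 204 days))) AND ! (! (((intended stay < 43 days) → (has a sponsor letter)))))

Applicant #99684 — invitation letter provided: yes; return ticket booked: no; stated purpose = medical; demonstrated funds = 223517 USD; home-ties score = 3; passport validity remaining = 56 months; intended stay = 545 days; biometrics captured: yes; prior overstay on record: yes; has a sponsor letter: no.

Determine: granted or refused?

Atomic conditions:
  home-ties score ≥ 7: 3 ≥ 7 is false
  NOT biometrics captured: yes → false
  demonstrated funds ≥ 57488 USD: 223517 ≥ 57488 is true
  prior overstay on record: yes → true
  return ticket booked: no → false
  intended stay ≥ 204 days: 545 ≥ 204 is true
  intended stay < 43 days: 545 < 43 is false
  has a sponsor letter: no → false
Combine:
[1.3] exactly-one(true, true) = false
[1] false OR false OR false = false
[2.1.1] false AND true = false
[2.1] NOT false = true
[2.2.1.1] false → false (antecedent false ⇒ implication holds) = true
[2.2.1] NOT true = false
[2.2] NOT false = true
[2] true AND true = true
[root] false OR true = true
Overall: true → granted

Granted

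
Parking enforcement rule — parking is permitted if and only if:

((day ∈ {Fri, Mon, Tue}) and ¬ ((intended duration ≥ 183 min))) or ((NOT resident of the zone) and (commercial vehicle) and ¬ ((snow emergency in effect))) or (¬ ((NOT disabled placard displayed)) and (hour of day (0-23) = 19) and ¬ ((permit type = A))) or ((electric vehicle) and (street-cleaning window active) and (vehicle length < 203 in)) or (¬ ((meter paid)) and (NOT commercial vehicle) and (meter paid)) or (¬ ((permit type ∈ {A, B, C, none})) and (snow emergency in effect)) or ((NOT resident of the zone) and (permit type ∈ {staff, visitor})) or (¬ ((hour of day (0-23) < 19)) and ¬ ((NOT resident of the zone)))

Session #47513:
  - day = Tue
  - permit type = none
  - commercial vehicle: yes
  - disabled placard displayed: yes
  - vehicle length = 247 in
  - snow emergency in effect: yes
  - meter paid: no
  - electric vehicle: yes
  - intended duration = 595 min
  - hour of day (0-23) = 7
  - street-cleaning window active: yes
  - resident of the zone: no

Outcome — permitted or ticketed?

Atomic conditions:
  day ∈ {Fri, Mon, Tue}: Tue is in the set → true
  intended duration ≥ 183 min: 595 ≥ 183 is true
  NOT resident of the zone: no → true
  commercial vehicle: yes → true
  snow emergency in effect: yes → true
  NOT disabled placard displayed: yes → false
  hour of day (0-23) = 19: 7 == 19 is false
  permit type = A: none == A is false
  electric vehicle: yes → true
  street-cleaning window active: yes → true
  vehicle length < 203 in: 247 < 203 is false
  meter paid: no → false
  NOT commercial vehicle: yes → false
  permit type ∈ {A, B, C, none}: none is in the set → true
  permit type ∈ {staff, visitor}: none is not in the set → false
  hour of day (0-23) < 19: 7 < 19 is true
Combine:
[1.2] NOT true = false
[1] true AND false = false
[2.3] NOT true = false
[2] true AND true AND false = false
[3.1] NOT false = true
[3.3] NOT false = true
[3] true AND false AND true = false
[4] true AND true AND false = false
[5.1] NOT false = true
[5] true AND false AND false = false
[6.1] NOT true = false
[6] false AND true = false
[7] true AND false = false
[8.1] NOT true = false
[8.2] NOT true = false
[8] false AND false = false
[root] false OR false OR false OR false OR false OR false OR false OR false = false
Overall: false → ticketed

Ticketed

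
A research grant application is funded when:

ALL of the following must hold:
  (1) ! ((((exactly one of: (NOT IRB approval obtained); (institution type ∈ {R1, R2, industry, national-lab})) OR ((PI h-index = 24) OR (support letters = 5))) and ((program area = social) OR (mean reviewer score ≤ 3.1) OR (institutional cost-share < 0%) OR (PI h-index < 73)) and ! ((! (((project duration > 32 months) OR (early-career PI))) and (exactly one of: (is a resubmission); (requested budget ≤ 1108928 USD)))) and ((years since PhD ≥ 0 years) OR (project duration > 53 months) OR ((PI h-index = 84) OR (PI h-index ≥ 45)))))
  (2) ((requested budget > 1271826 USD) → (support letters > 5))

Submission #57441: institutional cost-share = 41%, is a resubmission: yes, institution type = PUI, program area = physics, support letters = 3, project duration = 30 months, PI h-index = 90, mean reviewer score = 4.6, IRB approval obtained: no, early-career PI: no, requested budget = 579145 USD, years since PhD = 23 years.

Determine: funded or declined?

Atomic conditions:
  NOT IRB approval obtained: no → true
  institution type ∈ {R1, R2, industry, national-lab}: PUI is not in the set → false
  PI h-index = 24: 90 == 24 is false
  support letters = 5: 3 == 5 is false
  program area = social: physics == social is false
  mean reviewer score ≤ 3.1: 4.6 ≤ 3.1 is false
  institutional cost-share < 0%: 41 < 0 is false
  PI h-index < 73: 90 < 73 is false
  project duration > 32 months: 30 > 32 is false
  early-career PI: no → false
  is a resubmission: yes → true
  requested budget ≤ 1108928 USD: 579145 ≤ 1108928 is true
  years since PhD ≥ 0 years: 23 ≥ 0 is true
  project duration > 53 months: 30 > 53 is false
  PI h-index = 84: 90 == 84 is false
  PI h-index ≥ 45: 90 ≥ 45 is true
  requested budget > 1271826 USD: 579145 > 1271826 is false
  support letters > 5: 3 > 5 is false
Combine:
[1.1.1.1] exactly-one(true, false) = true
[1.1.1.2] false OR false = false
[1.1.1] true OR false = true
[1.1.2] false OR false OR false OR false = false
[1.1.3.1.1.1] false OR false = false
[1.1.3.1.1] NOT false = true
[1.1.3.1.2] exactly-one(true, true) = false
[1.1.3.1] true AND false = false
[1.1.3] NOT false = true
[1.1.4.3] false OR true = true
[1.1.4] true OR false OR true = true
[1.1] true AND false AND true AND true = false
[1] NOT false = true
[2] false → false (antecedent false ⇒ implication holds) = true
[root] true AND true = true
Overall: true → funded

Funded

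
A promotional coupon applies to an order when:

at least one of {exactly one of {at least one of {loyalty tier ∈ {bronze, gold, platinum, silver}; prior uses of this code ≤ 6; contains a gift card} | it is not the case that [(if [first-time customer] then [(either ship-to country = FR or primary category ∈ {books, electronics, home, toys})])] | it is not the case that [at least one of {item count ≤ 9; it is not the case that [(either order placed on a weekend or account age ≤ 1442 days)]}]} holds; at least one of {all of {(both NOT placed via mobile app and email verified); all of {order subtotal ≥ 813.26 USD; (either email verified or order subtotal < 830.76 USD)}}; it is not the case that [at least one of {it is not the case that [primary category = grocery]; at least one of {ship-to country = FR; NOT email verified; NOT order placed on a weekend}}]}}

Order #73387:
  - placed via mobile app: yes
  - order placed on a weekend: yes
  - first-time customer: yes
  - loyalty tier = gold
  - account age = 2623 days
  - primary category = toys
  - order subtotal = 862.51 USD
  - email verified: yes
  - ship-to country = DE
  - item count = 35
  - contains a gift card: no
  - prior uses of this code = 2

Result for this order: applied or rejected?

Rejected

Atomic conditions:
  loyalty tier ∈ {bronze, gold, platinum, silver}: gold is in the set → true
  prior uses of this code ≤ 6: 2 ≤ 6 is true
  contains a gift card: no → false
  first-time customer: yes → true
  ship-to country = FR: DE == FR is false
  primary category ∈ {books, electronics, home, toys}: toys is in the set → true
  item count ≤ 9: 35 ≤ 9 is false
  order placed on a weekend: yes → true
  account age ≤ 1442 days: 2623 ≤ 1442 is false
  NOT placed via mobile app: yes → false
  email verified: yes → true
  order subtotal ≥ 813.26 USD: 862.51 ≥ 813.26 is true
  order subtotal < 830.76 USD: 862.51 < 830.76 is false
  primary category = grocery: toys == grocery is false
  NOT email verified: yes → false
  NOT order placed on a weekend: yes → false
Combine:
[1.1] true OR true OR false = true
[1.2.1.2] false OR true = true
[1.2.1] true → true = true
[1.2] NOT true = false
[1.3.1.2.1] true OR false = true
[1.3.1.2] NOT true = false
[1.3.1] false OR false = false
[1.3] NOT false = true
[1] exactly-one(true, false, true) = false
[2.1.1] false AND true = false
[2.1.2.2] true OR false = true
[2.1.2] true AND true = true
[2.1] false AND true = false
[2.2.1.1] NOT false = true
[2.2.1.2] false OR false OR false = false
[2.2.1] true OR false = true
[2.2] NOT true = false
[2] false OR false = false
[root] false OR false = false
Overall: false → rejected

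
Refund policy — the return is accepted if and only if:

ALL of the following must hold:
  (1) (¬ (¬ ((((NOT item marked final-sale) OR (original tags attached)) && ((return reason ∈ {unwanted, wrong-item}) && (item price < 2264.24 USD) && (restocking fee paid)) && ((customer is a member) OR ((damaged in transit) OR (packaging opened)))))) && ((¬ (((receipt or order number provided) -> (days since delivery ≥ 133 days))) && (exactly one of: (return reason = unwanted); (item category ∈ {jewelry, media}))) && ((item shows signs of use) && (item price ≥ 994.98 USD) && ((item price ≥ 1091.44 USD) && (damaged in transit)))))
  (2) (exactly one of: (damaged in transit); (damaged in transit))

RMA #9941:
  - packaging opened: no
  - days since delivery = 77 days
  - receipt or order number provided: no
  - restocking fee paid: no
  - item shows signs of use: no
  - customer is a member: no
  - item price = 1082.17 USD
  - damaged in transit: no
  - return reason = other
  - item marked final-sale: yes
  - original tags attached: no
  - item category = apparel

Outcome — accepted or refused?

Atomic conditions:
  NOT item marked final-sale: yes → false
  original tags attached: no → false
  return reason ∈ {unwanted, wrong-item}: other is not in the set → false
  item price < 2264.24 USD: 1082.17 < 2264.24 is true
  restocking fee paid: no → false
  customer is a member: no → false
  damaged in transit: no → false
  packaging opened: no → false
  receipt or order number provided: no → false
  days since delivery ≥ 133 days: 77 ≥ 133 is false
  return reason = unwanted: other == unwanted is false
  item category ∈ {jewelry, media}: apparel is not in the set → false
  item shows signs of use: no → false
  item price ≥ 994.98 USD: 1082.17 ≥ 994.98 is true
  item price ≥ 1091.44 USD: 1082.17 ≥ 1091.44 is false
Combine:
[1.1.1.1.1] false OR false = false
[1.1.1.1.2] false AND true AND false = false
[1.1.1.1.3.2] false OR false = false
[1.1.1.1.3] false OR false = false
[1.1.1.1] false AND false AND false = false
[1.1.1] NOT false = true
[1.1] NOT true = false
[1.2.1.1.1] false → false (antecedent false ⇒ implication holds) = true
[1.2.1.1] NOT true = false
[1.2.1.2] exactly-one(false, false) = false
[1.2.1] false AND false = false
[1.2.2.3] false AND false = false
[1.2.2] false AND true AND false = false
[1.2] false AND false = false
[1] false AND false = false
[2] exactly-one(false, false) = false
[root] false AND false = false
Overall: false → refused

Refused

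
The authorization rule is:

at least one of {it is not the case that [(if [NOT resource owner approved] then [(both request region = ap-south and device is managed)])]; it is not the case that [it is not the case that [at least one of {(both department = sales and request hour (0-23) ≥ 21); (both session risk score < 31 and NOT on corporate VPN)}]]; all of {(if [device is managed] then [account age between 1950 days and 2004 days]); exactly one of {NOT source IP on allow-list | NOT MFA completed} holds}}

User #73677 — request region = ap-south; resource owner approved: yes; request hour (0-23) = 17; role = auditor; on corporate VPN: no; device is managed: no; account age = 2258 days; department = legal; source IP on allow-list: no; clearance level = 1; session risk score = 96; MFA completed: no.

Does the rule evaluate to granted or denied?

Atomic conditions:
  NOT resource owner approved: yes → false
  request region = ap-south: ap-south == ap-south is true
  device is managed: no → false
  department = sales: legal == sales is false
  request hour (0-23) ≥ 21: 17 ≥ 21 is false
  session risk score < 31: 96 < 31 is false
  NOT on corporate VPN: no → true
  account age between 1950 days and 2004 days: 2258 in [1950, 2004] is false
  NOT source IP on allow-list: no → true
  NOT MFA completed: no → true
Combine:
[1.1.2] true AND false = false
[1.1] false → false (antecedent false ⇒ implication holds) = true
[1] NOT true = false
[2.1.1.1] false AND false = false
[2.1.1.2] false AND true = false
[2.1.1] false OR false = false
[2.1] NOT false = true
[2] NOT true = false
[3.1] false → false (antecedent false ⇒ implication holds) = true
[3.2] exactly-one(true, true) = false
[3] true AND false = false
[root] false OR false OR false = false
Overall: false → denied

Denied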